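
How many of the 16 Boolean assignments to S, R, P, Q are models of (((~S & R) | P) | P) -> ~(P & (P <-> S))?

12

Initial set: {((((~S & R) | P) | P) -> ~(P & (P <-> S)))}.
((((~S & R) | P) | P) -> ~(P & (P <-> S))): β-rule — branch into ~(((~S & R) | P) | P)  //  ~(P & (P <-> S)).
  branch 1 (add ~(((~S & R) | P) | P)):
    ~(((~S & R) | P) | P): α-rule — add ~((~S & R) | P), ~P.
    ~((~S & R) | P): α-rule — add ~(~S & R), ~P.
    ~(~S & R): β-rule — branch into ~~S  //  ~R.
      branch 1.1 (add ~~S):
        ○ open, literals {P=F, S=T}.
      branch 1.2 (add ~R):
        ○ open, literals {P=F, R=F}.
  branch 2 (add ~(P & (P <-> S))):
    ~(P & (P <-> S)): β-rule — branch into ~P  //  ~(P <-> S).
      branch 2.1 (add ~P):
        ○ open, literals {P=F}.
      branch 2.2 (add ~(P <-> S)):
        ~(P <-> S): β-rule — branch into P, ~S  //  ~P, S.
          branch 2.2.1 (add P, ~S):
            ○ open, literals {P=T, S=F}.
          branch 2.2.2 (add ~P, S):
            ○ open, literals {P=F, S=T}.
0 branches closed, 5 open.
Each open branch fixes some atoms; the unmentioned ones are free. Counting distinct full assignments: branch {P=F, S=T} (R, Q) contributes 4 new; branch {P=F, R=F} (S, Q) contributes 2 new; branch {P=F} (S, R, Q) contributes 2 new; branch {P=T, S=F} (R, Q) contributes 4 new; branch {P=F, S=T} (R, Q) contributes 0 new. Total: 12.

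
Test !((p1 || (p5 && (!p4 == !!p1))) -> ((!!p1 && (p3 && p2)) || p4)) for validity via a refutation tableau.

Not valid

Assume the negation and expand:
Initial set: {!!((p1 || (p5 && (!p4 == !!p1))) -> ((!!p1 && (p3 && p2)) || p4))}.
!!((p1 || (p5 && (!p4 == !!p1))) -> ((!!p1 && (p3 && p2)) || p4)): β-rule — branch into !(p1 || (p5 && (!p4 == !!p1)))  //  ((!!p1 && (p3 && p2)) || p4).
  branch 1 (add !(p1 || (p5 && (!p4 == !!p1)))):
    !(p1 || (p5 && (!p4 == !!p1))): α-rule — add !p1, !(p5 && (!p4 == !!p1)).
    !(p5 && (!p4 == !!p1)): β-rule — branch into !p5  //  !(!p4 == !!p1).
      branch 1.1 (add !p5):
        ○ open, literals {p1=false, p5=false}.
      branch 1.2 (add !(!p4 == !!p1)):
        !(!p4 == !!p1): β-rule — branch into !p4, !!!p1  //  !!p4, !!p1.
          branch 1.2.1 (add !p4, !!!p1):
            !!!p1: drop double negation, giving !p1.
            ○ open, literals {p1=false, p4=false}.
          branch 1.2.2 (add !!p4, !!p1):
            !!p1: drop double negation, giving p1.
            × closes — contains both p1 and !p1.
  branch 2 (add ((!!p1 && (p3 && p2)) || p4)):
    ((!!p1 && (p3 && p2)) || p4): β-rule — branch into (!!p1 && (p3 && p2))  //  p4.
      branch 2.1 (add (!!p1 && (p3 && p2))):
        (!!p1 && (p3 && p2)): α-rule — add !!p1, (p3 && p2).
        !!p1: drop double negation, giving p1.
        (p3 && p2): α-rule — add p3, p2.
        ○ open, literals {p1=true, p2=true, p3=true}.
      branch 2.2 (add p4):
        ○ open, literals {p4=true}.
1 branch closed, 4 open.
An open branch gives a countermodel: p1=false, p5=false (unmentioned atoms arbitrary); under it the original formula is false.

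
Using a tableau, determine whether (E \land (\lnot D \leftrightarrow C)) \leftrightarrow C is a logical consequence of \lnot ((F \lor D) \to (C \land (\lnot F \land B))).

No

Initial set: {\lnot ((F \lor D) \to (C \land (\lnot F \land B))); \lnot ((E \land (\lnot D \leftrightarrow C)) \leftrightarrow C)}.
\lnot ((F \lor D) \to (C \land (\lnot F \land B))): α-rule — add (F \lor D), \lnot (C \land (\lnot F \land B)).
\lnot ((E \land (\lnot D \leftrightarrow C)) \leftrightarrow C): β-rule — branch into (E \land (\lnot D \leftrightarrow C)), \lnot C  //  \lnot (E \land (\lnot D \leftrightarrow C)), C.
  branch 1 (add (E \land (\lnot D \leftrightarrow C)), \lnot C):
    (E \land (\lnot D \leftrightarrow C)): α-rule — add E, (\lnot D \leftrightarrow C).
    (F \lor D): β-rule — branch into F  //  D.
      branch 1.1 (add F):
        \lnot (C \land (\lnot F \land B)): β-rule — branch into \lnot C  //  \lnot (\lnot F \land B).
          branch 1.1.1 (add \lnot C):
            (\lnot D \leftrightarrow C): β-rule — branch into \lnot D, C  //  \lnot \lnot D, \lnot C.
              branch 1.1.1.1 (add \lnot D, C):
                × closes — contains both C and \lnot C.
              branch 1.1.1.2 (add \lnot \lnot D, \lnot C):
                ○ open, literals {C=0, D=1, E=1, F=1}.
          branch 1.1.2 (add \lnot (\lnot F \land B)):
            (\lnot D \leftrightarrow C): β-rule — branch into \lnot D, C  //  \lnot \lnot D, \lnot C.
              branch 1.1.2.1 (add \lnot D, C):
                × closes — contains both C and \lnot C.
              branch 1.1.2.2 (add \lnot \lnot D, \lnot C):
                \lnot (\lnot F \land B): β-rule — branch into \lnot \lnot F  //  \lnot B.
                  branch 1.1.2.2.1 (add \lnot \lnot F):
                    ○ open, literals {C=0, D=1, E=1, F=1}.
                  branch 1.1.2.2.2 (add \lnot B):
                    ○ open, literals {B=0, C=0, D=1, E=1, F=1}.
      branch 1.2 (add D):
        \lnot (C \land (\lnot F \land B)): β-rule — branch into \lnot C  //  \lnot (\lnot F \land B).
          branch 1.2.1 (add \lnot C):
            (\lnot D \leftrightarrow C): β-rule — branch into \lnot D, C  //  \lnot \lnot D, \lnot C.
              branch 1.2.1.1 (add \lnot D, C):
                × closes — contains both D and \lnot D.
              branch 1.2.1.2 (add \lnot \lnot D, \lnot C):
                ○ open, literals {C=0, D=1, E=1}.
          branch 1.2.2 (add \lnot (\lnot F \land B)):
            (\lnot D \leftrightarrow C): β-rule — branch into \lnot D, C  //  \lnot \lnot D, \lnot C.
              branch 1.2.2.1 (add \lnot D, C):
                × closes — contains both D and \lnot D.
              branch 1.2.2.2 (add \lnot \lnot D, \lnot C):
                \lnot (\lnot F \land B): β-rule — branch into \lnot \lnot F  //  \lnot B.
                  branch 1.2.2.2.1 (add \lnot \lnot F):
                    ○ open, literals {C=0, D=1, E=1, F=1}.
                  branch 1.2.2.2.2 (add \lnot B):
                    ○ open, literals {B=0, C=0, D=1, E=1}.
  branch 2 (add \lnot (E \land (\lnot D \leftrightarrow C)), C):
    (F \lor D): β-rule — branch into F  //  D.
      branch 2.1 (add F):
        \lnot (C \land (\lnot F \land B)): β-rule — branch into \lnot C  //  \lnot (\lnot F \land B).
          branch 2.1.1 (add \lnot C):
            × closes — contains both C and \lnot C.
          branch 2.1.2 (add \lnot (\lnot F \land B)):
            \lnot (E \land (\lnot D \leftrightarrow C)): β-rule — branch into \lnot E  //  \lnot (\lnot D \leftrightarrow C).
              branch 2.1.2.1 (add \lnot E):
                \lnot (\lnot F \land B): β-rule — branch into \lnot \lnot F  //  \lnot B.
                  branch 2.1.2.1.1 (add \lnot \lnot F):
                    ○ open, literals {C=1, E=0, F=1}.
                  branch 2.1.2.1.2 (add \lnot B):
                    ○ open, literals {B=0, C=1, E=0, F=1}.
              branch 2.1.2.2 (add \lnot (\lnot D \leftrightarrow C)):
                \lnot (\lnot F \land B): β-rule — branch into \lnot \lnot F  //  \lnot B.
                  branch 2.1.2.2.1 (add \lnot \lnot F):
                    \lnot (\lnot D \leftrightarrow C): β-rule — branch into \lnot D, \lnot C  //  \lnot \lnot D, C.
                      branch 2.1.2.2.1.1 (add \lnot D, \lnot C):
                        × closes — contains both C and \lnot C.
                      branch 2.1.2.2.1.2 (add \lnot \lnot D, C):
                        ○ open, literals {C=1, D=1, F=1}.
                  branch 2.1.2.2.2 (add \lnot B):
                    \lnot (\lnot D \leftrightarrow C): β-rule — branch into \lnot D, \lnot C  //  \lnot \lnot D, C.
                      branch 2.1.2.2.2.1 (add \lnot D, \lnot C):
                        × closes — contains both C and \lnot C.
                      branch 2.1.2.2.2.2 (add \lnot \lnot D, C):
                        ○ open, literals {B=0, C=1, D=1, F=1}.
      branch 2.2 (add D):
        \lnot (C \land (\lnot F \land B)): β-rule — branch into \lnot C  //  \lnot (\lnot F \land B).
          branch 2.2.1 (add \lnot C):
            × closes — contains both C and \lnot C.
          branch 2.2.2 (add \lnot (\lnot F \land B)):
            \lnot (E \land (\lnot D \leftrightarrow C)): β-rule — branch into \lnot E  //  \lnot (\lnot D \leftrightarrow C).
              branch 2.2.2.1 (add \lnot E):
                \lnot (\lnot F \land B): β-rule — branch into \lnot \lnot F  //  \lnot B.
                  branch 2.2.2.1.1 (add \lnot \lnot F):
                    ○ open, literals {C=1, D=1, E=0, F=1}.
                  branch 2.2.2.1.2 (add \lnot B):
                    ○ open, literals {B=0, C=1, D=1, E=0}.
              branch 2.2.2.2 (add \lnot (\lnot D \leftrightarrow C)):
                \lnot (\lnot F \land B): β-rule — branch into \lnot \lnot F  //  \lnot B.
                  branch 2.2.2.2.1 (add \lnot \lnot F):
                    \lnot (\lnot D \leftrightarrow C): β-rule — branch into \lnot D, \lnot C  //  \lnot \lnot D, C.
                      branch 2.2.2.2.1.1 (add \lnot D, \lnot C):
                        × closes — contains both D and \lnot D.
                      branch 2.2.2.2.1.2 (add \lnot \lnot D, C):
                        ○ open, literals {C=1, D=1, F=1}.
                  branch 2.2.2.2.2 (add \lnot B):
                    \lnot (\lnot D \leftrightarrow C): β-rule — branch into \lnot D, \lnot C  //  \lnot \lnot D, C.
                      branch 2.2.2.2.2.1 (add \lnot D, \lnot C):
                        × closes — contains both D and \lnot D.
                      branch 2.2.2.2.2.2 (add \lnot \lnot D, C):
                        ○ open, literals {B=0, C=1, D=1}.
10 branches closed, 14 open.
An open branch gives a countermodel: C=0, D=1, E=1, F=1 (unmentioned atoms arbitrary); the premises hold there but the conclusion fails.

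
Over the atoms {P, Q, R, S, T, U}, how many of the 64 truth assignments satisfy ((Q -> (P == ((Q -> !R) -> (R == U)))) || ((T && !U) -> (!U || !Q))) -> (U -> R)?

Initial set: {(((Q -> (P == ((Q -> !R) -> (R == U)))) || ((T && !U) -> (!U || !Q))) -> (U -> R))}.
(((Q -> (P == ((Q -> !R) -> (R == U)))) || ((T && !U) -> (!U || !Q))) -> (U -> R)): β-rule — branch into !((Q -> (P == ((Q -> !R) -> (R == U)))) || ((T && !U) -> (!U || !Q)))  //  (U -> R).
  branch 1 (add !((Q -> (P == ((Q -> !R) -> (R == U)))) || ((T && !U) -> (!U || !Q)))):
    !((Q -> (P == ((Q -> !R) -> (R == U)))) || ((T && !U) -> (!U || !Q))): α-rule — add !(Q -> (P == ((Q -> !R) -> (R == U)))), !((T && !U) -> (!U || !Q)).
    !(Q -> (P == ((Q -> !R) -> (R == U)))): α-rule — add Q, !(P == ((Q -> !R) -> (R == U))).
    !((T && !U) -> (!U || !Q)): α-rule — add (T && !U), !(!U || !Q).
    (T && !U): α-rule — add T, !U.
    !(!U || !Q): α-rule — add !!U, !!Q.
    × closes — contains both U and !U.
  branch 2 (add (U -> R)):
    (U -> R): β-rule — branch into !U  //  R.
      branch 2.1 (add !U):
        ○ open, literals {U=false}.
      branch 2.2 (add R):
        ○ open, literals {R=true}.
1 branch closed, 2 open.
Each open branch fixes some atoms; the unmentioned ones are free. Counting distinct full assignments: branch {U=false} (P, Q, R, S, T) contributes 32 new; branch {R=true} (P, Q, S, T, U) contributes 16 new. Total: 48.

48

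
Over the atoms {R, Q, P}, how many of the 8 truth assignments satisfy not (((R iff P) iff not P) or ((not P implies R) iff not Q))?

2

Initial set: {not (((R iff P) iff not P) or ((not P implies R) iff not Q))}.
not (((R iff P) iff not P) or ((not P implies R) iff not Q)): α-rule — add not ((R iff P) iff not P), not ((not P implies R) iff not Q).
not ((R iff P) iff not P): β-rule — branch into (R iff P), not not P  //  not (R iff P), not P.
  branch 1 (add (R iff P), not not P):
    not ((not P implies R) iff not Q): β-rule — branch into (not P implies R), not not Q  //  not (not P implies R), not Q.
      branch 1.1 (add (not P implies R), not not Q):
        (R iff P): β-rule — branch into R, P  //  not R, not P.
          branch 1.1.1 (add R, P):
            (not P implies R): β-rule — branch into not not P  //  R.
              branch 1.1.1.1 (add not not P):
                ○ open, literals {P=true, Q=true, R=true}.
              branch 1.1.1.2 (add R):
                ○ open, literals {P=true, Q=true, R=true}.
          branch 1.1.2 (add not R, not P):
            × closes — contains both P and not P.
      branch 1.2 (add not (not P implies R), not Q):
        not (not P implies R): α-rule — add not P, not R.
        × closes — contains both P and not P.
  branch 2 (add not (R iff P), not P):
    not ((not P implies R) iff not Q): β-rule — branch into (not P implies R), not not Q  //  not (not P implies R), not Q.
      branch 2.1 (add (not P implies R), not not Q):
        not (R iff P): β-rule — branch into R, not P  //  not R, P.
          branch 2.1.1 (add R, not P):
            (not P implies R): β-rule — branch into not not P  //  R.
              branch 2.1.1.1 (add not not P):
                × closes — contains both P and not P.
              branch 2.1.1.2 (add R):
                ○ open, literals {P=false, Q=true, R=true}.
          branch 2.1.2 (add not R, P):
            × closes — contains both P and not P.
      branch 2.2 (add not (not P implies R), not Q):
        not (not P implies R): α-rule — add not P, not R.
        not (R iff P): β-rule — branch into R, not P  //  not R, P.
          branch 2.2.1 (add R, not P):
            × closes — contains both R and not R.
          branch 2.2.2 (add not R, P):
            × closes — contains both P and not P.
6 branches closed, 3 open.
Each open branch fixes some atoms; the unmentioned ones are free. Counting distinct full assignments: branch {P=true, Q=true, R=true} (none free) contributes 1 new; branch {P=true, Q=true, R=true} (none free) contributes 0 new; branch {P=false, Q=true, R=true} (none free) contributes 1 new. Total: 2.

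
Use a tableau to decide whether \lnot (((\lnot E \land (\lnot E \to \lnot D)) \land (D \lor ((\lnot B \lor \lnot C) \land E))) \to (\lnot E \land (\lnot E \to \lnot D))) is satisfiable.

Initial set: {T \lnot (((\lnot E \land (\lnot E \to \lnot D)) \land (D \lor ((\lnot B \lor \lnot C) \land E))) \to (\lnot E \land (\lnot E \to \lnot D)))}.
T \lnot (((\lnot E \land (\lnot E \to \lnot D)) \land (D \lor ((\lnot B \lor \lnot C) \land E))) \to (\lnot E \land (\lnot E \to \lnot D))): α-rule — add T ((\lnot E \land (\lnot E \to \lnot D)) \land (D \lor ((\lnot B \lor \lnot C) \land E))), F (\lnot E \land (\lnot E \to \lnot D)).
T ((\lnot E \land (\lnot E \to \lnot D)) \land (D \lor ((\lnot B \lor \lnot C) \land E))): α-rule — add T (\lnot E \land (\lnot E \to \lnot D)), T (D \lor ((\lnot B \lor \lnot C) \land E)).
T (\lnot E \land (\lnot E \to \lnot D)): α-rule — add T \lnot E, T (\lnot E \to \lnot D).
F (\lnot E \land (\lnot E \to \lnot D)): β-rule — branch into F \lnot E  //  F (\lnot E \to \lnot D).
  branch 1 (add F \lnot E):
    × closes — contains both E and \lnot E.
  branch 2 (add F (\lnot E \to \lnot D)):
    F (\lnot E \to \lnot D): α-rule — add T \lnot E, F \lnot D.
    T (D \lor ((\lnot B \lor \lnot C) \land E)): β-rule — branch into T D  //  T ((\lnot B \lor \lnot C) \land E).
      branch 2.1 (add T D):
        T (\lnot E \to \lnot D): β-rule — branch into F \lnot E  //  T \lnot D.
          branch 2.1.1 (add F \lnot E):
            × closes — contains both E and \lnot E.
          branch 2.1.2 (add T \lnot D):
            × closes — contains both D and \lnot D.
      branch 2.2 (add T ((\lnot B \lor \lnot C) \land E)):
        T ((\lnot B \lor \lnot C) \land E): α-rule — add T (\lnot B \lor \lnot C), T E.
        × closes — contains both E and \lnot E.
All 4 branches close.
Every branch closed; the formula is unsatisfiable.

Unsatisfiable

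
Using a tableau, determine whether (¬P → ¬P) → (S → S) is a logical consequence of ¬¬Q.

Initial set: {¬¬Q; ¬((¬P → ¬P) → (S → S))}.
¬¬Q: drop double negation, giving Q.
¬((¬P → ¬P) → (S → S)): α-rule — add (¬P → ¬P), ¬(S → S).
¬(S → S): α-rule — add S, ¬S.
× closes — contains both S and ¬S.
All 1 branch closes.
Every branch closed, so the premises entail the conclusion.

Yes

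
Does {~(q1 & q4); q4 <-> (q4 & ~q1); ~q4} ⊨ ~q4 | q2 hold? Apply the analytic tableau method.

Initial set: {T ~(q1 & q4); T (q4 <-> (q4 & ~q1)); T ~q4; F (~q4 | q2)}.
F (~q4 | q2): α-rule — add F ~q4, F q2.
× closes — contains both q4 and ~q4.
All 1 branch closes.
Every branch closed, so the premises entail the conclusion.

Yes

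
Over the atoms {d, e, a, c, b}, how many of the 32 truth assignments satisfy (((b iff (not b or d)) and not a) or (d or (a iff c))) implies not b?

20

Initial set: {T ((((b iff (not b or d)) and not a) or (d or (a iff c))) implies not b)}.
T ((((b iff (not b or d)) and not a) or (d or (a iff c))) implies not b): β-rule — branch into F (((b iff (not b or d)) and not a) or (d or (a iff c)))  //  T not b.
  branch 1 (add F (((b iff (not b or d)) and not a) or (d or (a iff c)))):
    F (((b iff (not b or d)) and not a) or (d or (a iff c))): α-rule — add F ((b iff (not b or d)) and not a), F (d or (a iff c)).
    F (d or (a iff c)): α-rule — add F d, F (a iff c).
    F ((b iff (not b or d)) and not a): β-rule — branch into F (b iff (not b or d))  //  F not a.
      branch 1.1 (add F (b iff (not b or d))):
        F (a iff c): β-rule — branch into T a, F c  //  F a, T c.
          branch 1.1.1 (add T a, F c):
            F (b iff (not b or d)): β-rule — branch into T b, F (not b or d)  //  F b, T (not b or d).
              branch 1.1.1.1 (add T b, F (not b or d)):
                F (not b or d): α-rule — add F not b, F d.
                ○ open, literals {a=1, b=1, c=0, d=0}.
              branch 1.1.1.2 (add F b, T (not b or d)):
                T (not b or d): β-rule — branch into T not b  //  T d.
                  branch 1.1.1.2.1 (add T not b):
                    ○ open, literals {a=1, b=0, c=0, d=0}.
                  branch 1.1.1.2.2 (add T d):
                    × closes — contains both d and not d.
          branch 1.1.2 (add F a, T c):
            F (b iff (not b or d)): β-rule — branch into T b, F (not b or d)  //  F b, T (not b or d).
              branch 1.1.2.1 (add T b, F (not b or d)):
                F (not b or d): α-rule — add F not b, F d.
                ○ open, literals {a=0, b=1, c=1, d=0}.
              branch 1.1.2.2 (add F b, T (not b or d)):
                T (not b or d): β-rule — branch into T not b  //  T d.
                  branch 1.1.2.2.1 (add T not b):
                    ○ open, literals {a=0, b=0, c=1, d=0}.
                  branch 1.1.2.2.2 (add T d):
                    × closes — contains both d and not d.
      branch 1.2 (add F not a):
        F (a iff c): β-rule — branch into T a, F c  //  F a, T c.
          branch 1.2.1 (add T a, F c):
            ○ open, literals {a=1, c=0, d=0}.
          branch 1.2.2 (add F a, T c):
            × closes — contains both a and not a.
  branch 2 (add T not b):
    ○ open, literals {b=0}.
3 branches closed, 6 open.
Each open branch fixes some atoms; the unmentioned ones are free. Counting distinct full assignments: branch {a=1, b=1, c=0, d=0} (e) contributes 2 new; branch {a=1, b=0, c=0, d=0} (e) contributes 2 new; branch {a=0, b=1, c=1, d=0} (e) contributes 2 new; branch {a=0, b=0, c=1, d=0} (e) contributes 2 new; branch {a=1, c=0, d=0} (e, b) contributes 0 new; branch {b=0} (d, e, a, c) contributes 12 new. Total: 20.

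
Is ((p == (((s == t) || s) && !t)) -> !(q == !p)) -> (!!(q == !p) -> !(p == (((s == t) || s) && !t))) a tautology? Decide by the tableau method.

Valid

Assume the negation and expand:
Initial set: {F (((p == (((s == t) || s) && !t)) -> !(q == !p)) -> (!!(q == !p) -> !(p == (((s == t) || s) && !t))))}.
F (((p == (((s == t) || s) && !t)) -> !(q == !p)) -> (!!(q == !p) -> !(p == (((s == t) || s) && !t)))): α-rule — add T ((p == (((s == t) || s) && !t)) -> !(q == !p)), F (!!(q == !p) -> !(p == (((s == t) || s) && !t))).
F (!!(q == !p) -> !(p == (((s == t) || s) && !t))): α-rule — add T !!(q == !p), F !(p == (((s == t) || s) && !t)).
T !!(q == !p): drop double negation, giving T (q == !p).
T ((p == (((s == t) || s) && !t)) -> !(q == !p)): β-rule — branch into F (p == (((s == t) || s) && !t))  //  T !(q == !p).
  branch 1 (add F (p == (((s == t) || s) && !t))):
    F !(p == (((s == t) || s) && !t)): β-rule — branch into T p, T (((s == t) || s) && !t)  //  F p, F (((s == t) || s) && !t).
      branch 1.1 (add T p, T (((s == t) || s) && !t)):
        T (((s == t) || s) && !t): α-rule — add T ((s == t) || s), T !t.
        T (q == !p): β-rule — branch into T q, T !p  //  F q, F !p.
          branch 1.1.1 (add T q, T !p):
            × closes — contains both p and !p.
          branch 1.1.2 (add F q, F !p):
            F (p == (((s == t) || s) && !t)): β-rule — branch into T p, F (((s == t) || s) && !t)  //  F p, T (((s == t) || s) && !t).
              branch 1.1.2.1 (add T p, F (((s == t) || s) && !t)):
                T ((s == t) || s): β-rule — branch into T (s == t)  //  T s.
                  branch 1.1.2.1.1 (add T (s == t)):
                    F (((s == t) || s) && !t): β-rule — branch into F ((s == t) || s)  //  F !t.
                      branch 1.1.2.1.1.1 (add F ((s == t) || s)):
                        F ((s == t) || s): α-rule — add F (s == t), F s.
                        T (s == t): β-rule — branch into T s, T t  //  F s, F t.
                          branch 1.1.2.1.1.1.1 (add T s, T t):
                            × closes — contains both s and !s.
                          branch 1.1.2.1.1.1.2 (add F s, F t):
                            F (s == t): β-rule — branch into T s, F t  //  F s, T t.
                              branch 1.1.2.1.1.1.2.1 (add T s, F t):
                                × closes — contains both s and !s.
                              branch 1.1.2.1.1.1.2.2 (add F s, T t):
                                × closes — contains both t and !t.
                      branch 1.1.2.1.1.2 (add F !t):
                        × closes — contains both t and !t.
                  branch 1.1.2.1.2 (add T s):
                    F (((s == t) || s) && !t): β-rule — branch into F ((s == t) || s)  //  F !t.
                      branch 1.1.2.1.2.1 (add F ((s == t) || s)):
                        F ((s == t) || s): α-rule — add F (s == t), F s.
                        × closes — contains both s and !s.
                      branch 1.1.2.1.2.2 (add F !t):
                        × closes — contains both t and !t.
              branch 1.1.2.2 (add F p, T (((s == t) || s) && !t)):
                × closes — contains both p and !p.
      branch 1.2 (add F p, F (((s == t) || s) && !t)):
        T (q == !p): β-rule — branch into T q, T !p  //  F q, F !p.
          branch 1.2.1 (add T q, T !p):
            F (p == (((s == t) || s) && !t)): β-rule — branch into T p, F (((s == t) || s) && !t)  //  F p, T (((s == t) || s) && !t).
              branch 1.2.1.1 (add T p, F (((s == t) || s) && !t)):
                × closes — contains both p and !p.
              branch 1.2.1.2 (add F p, T (((s == t) || s) && !t)):
                T (((s == t) || s) && !t): α-rule — add T ((s == t) || s), T !t.
                F (((s == t) || s) && !t): β-rule — branch into F ((s == t) || s)  //  F !t.
                  branch 1.2.1.2.1 (add F ((s == t) || s)):
                    F ((s == t) || s): α-rule — add F (s == t), F s.
                    T ((s == t) || s): β-rule — branch into T (s == t)  //  T s.
                      branch 1.2.1.2.1.1 (add T (s == t)):
                        F (s == t): β-rule — branch into T s, F t  //  F s, T t.
                          branch 1.2.1.2.1.1.1 (add T s, F t):
                            × closes — contains both s and !s.
                          branch 1.2.1.2.1.1.2 (add F s, T t):
                            × closes — contains both t and !t.
                      branch 1.2.1.2.1.2 (add T s):
                        × closes — contains both s and !s.
                  branch 1.2.1.2.2 (add F !t):
                    × closes — contains both t and !t.
          branch 1.2.2 (add F q, F !p):
            × closes — contains both p and !p.
  branch 2 (add T !(q == !p)):
    F !(p == (((s == t) || s) && !t)): β-rule — branch into T p, T (((s == t) || s) && !t)  //  F p, F (((s == t) || s) && !t).
      branch 2.1 (add T p, T (((s == t) || s) && !t)):
        T (((s == t) || s) && !t): α-rule — add T ((s == t) || s), T !t.
        T (q == !p): β-rule — branch into T q, T !p  //  F q, F !p.
          branch 2.1.1 (add T q, T !p):
            × closes — contains both p and !p.
          branch 2.1.2 (add F q, F !p):
            T !(q == !p): β-rule — branch into T q, F !p  //  F q, T !p.
              branch 2.1.2.1 (add T q, F !p):
                × closes — contains both q and !q.
              branch 2.1.2.2 (add F q, T !p):
                × closes — contains both p and !p.
      branch 2.2 (add F p, F (((s == t) || s) && !t)):
        T (q == !p): β-rule — branch into T q, T !p  //  F q, F !p.
          branch 2.2.1 (add T q, T !p):
            T !(q == !p): β-rule — branch into T q, F !p  //  F q, T !p.
              branch 2.2.1.1 (add T q, F !p):
                × closes — contains both p and !p.
              branch 2.2.1.2 (add F q, T !p):
                × closes — contains both q and !q.
          branch 2.2.2 (add F q, F !p):
            × closes — contains both p and !p.
All 20 branches close.
Every branch closed, so the negation is unsatisfiable and the formula is valid.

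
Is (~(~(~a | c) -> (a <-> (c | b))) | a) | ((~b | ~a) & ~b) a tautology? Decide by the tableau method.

Assume the negation and expand:
Initial set: {F ((~(~(~a | c) -> (a <-> (c | b))) | a) | ((~b | ~a) & ~b))}.
F ((~(~(~a | c) -> (a <-> (c | b))) | a) | ((~b | ~a) & ~b)): α-rule — add F (~(~(~a | c) -> (a <-> (c | b))) | a), F ((~b | ~a) & ~b).
F (~(~(~a | c) -> (a <-> (c | b))) | a): α-rule — add F ~(~(~a | c) -> (a <-> (c | b))), F a.
F ((~b | ~a) & ~b): β-rule — branch into F (~b | ~a)  //  F ~b.
  branch 1 (add F (~b | ~a)):
    F (~b | ~a): α-rule — add F ~b, F ~a.
    × closes — contains both a and ~a.
  branch 2 (add F ~b):
    F ~(~(~a | c) -> (a <-> (c | b))): β-rule — branch into F ~(~a | c)  //  T (a <-> (c | b)).
      branch 2.1 (add F ~(~a | c)):
        F ~(~a | c): β-rule — branch into T ~a  //  T c.
          branch 2.1.1 (add T ~a):
            ○ open, literals {a=F, b=T}.
          branch 2.1.2 (add T c):
            ○ open, literals {a=F, b=T, c=T}.
      branch 2.2 (add T (a <-> (c | b))):
        T (a <-> (c | b)): β-rule — branch into T a, T (c | b)  //  F a, F (c | b).
          branch 2.2.1 (add T a, T (c | b)):
            × closes — contains both a and ~a.
          branch 2.2.2 (add F a, F (c | b)):
            F (c | b): α-rule — add F c, F b.
            × closes — contains both b and ~b.
3 branches closed, 2 open.
An open branch gives a countermodel: a=F, b=T (unmentioned atoms arbitrary); under it the original formula is false.

Not valid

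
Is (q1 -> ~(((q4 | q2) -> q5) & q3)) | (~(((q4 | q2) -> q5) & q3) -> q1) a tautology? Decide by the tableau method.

Valid

Assume the negation and expand:
Initial set: {~((q1 -> ~(((q4 | q2) -> q5) & q3)) | (~(((q4 | q2) -> q5) & q3) -> q1))}.
~((q1 -> ~(((q4 | q2) -> q5) & q3)) | (~(((q4 | q2) -> q5) & q3) -> q1)): α-rule — add ~(q1 -> ~(((q4 | q2) -> q5) & q3)), ~(~(((q4 | q2) -> q5) & q3) -> q1).
~(q1 -> ~(((q4 | q2) -> q5) & q3)): α-rule — add q1, ~~(((q4 | q2) -> q5) & q3).
~(~(((q4 | q2) -> q5) & q3) -> q1): α-rule — add ~(((q4 | q2) -> q5) & q3), ~q1.
× closes — contains both q1 and ~q1.
All 1 branch closes.
Every branch closed, so the negation is unsatisfiable and the formula is valid.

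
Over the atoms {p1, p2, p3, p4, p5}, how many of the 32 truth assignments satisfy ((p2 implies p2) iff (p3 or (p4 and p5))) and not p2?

10

Initial set: {(((p2 implies p2) iff (p3 or (p4 and p5))) and not p2)}.
(((p2 implies p2) iff (p3 or (p4 and p5))) and not p2): α-rule — add ((p2 implies p2) iff (p3 or (p4 and p5))), not p2.
((p2 implies p2) iff (p3 or (p4 and p5))): β-rule — branch into (p2 implies p2), (p3 or (p4 and p5))  //  not (p2 implies p2), not (p3 or (p4 and p5)).
  branch 1 (add (p2 implies p2), (p3 or (p4 and p5))):
    (p2 implies p2): β-rule — branch into not p2  //  p2.
      branch 1.1 (add not p2):
        (p3 or (p4 and p5)): β-rule — branch into p3  //  (p4 and p5).
          branch 1.1.1 (add p3):
            ○ open, literals {p2=false, p3=true}.
          branch 1.1.2 (add (p4 and p5)):
            (p4 and p5): α-rule — add p4, p5.
            ○ open, literals {p2=false, p4=true, p5=true}.
      branch 1.2 (add p2):
        × closes — contains both p2 and not p2.
  branch 2 (add not (p2 implies p2), not (p3 or (p4 and p5))):
    not (p2 implies p2): α-rule — add p2, not p2.
    × closes — contains both p2 and not p2.
2 branches closed, 2 open.
Each open branch fixes some atoms; the unmentioned ones are free. Counting distinct full assignments: branch {p2=false, p3=true} (p1, p4, p5) contributes 8 new; branch {p2=false, p4=true, p5=true} (p1, p3) contributes 2 new. Total: 10.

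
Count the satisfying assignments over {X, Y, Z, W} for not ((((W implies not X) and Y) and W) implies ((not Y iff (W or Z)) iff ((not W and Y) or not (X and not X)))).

Initial set: {T not ((((W implies not X) and Y) and W) implies ((not Y iff (W or Z)) iff ((not W and Y) or not (X and not X))))}.
T not ((((W implies not X) and Y) and W) implies ((not Y iff (W or Z)) iff ((not W and Y) or not (X and not X)))): α-rule — add T (((W implies not X) and Y) and W), F ((not Y iff (W or Z)) iff ((not W and Y) or not (X and not X))).
T (((W implies not X) and Y) and W): α-rule — add T ((W implies not X) and Y), T W.
T ((W implies not X) and Y): α-rule — add T (W implies not X), T Y.
F ((not Y iff (W or Z)) iff ((not W and Y) or not (X and not X))): β-rule — branch into T (not Y iff (W or Z)), F ((not W and Y) or not (X and not X))  //  F (not Y iff (W or Z)), T ((not W and Y) or not (X and not X)).
  branch 1 (add T (not Y iff (W or Z)), F ((not W and Y) or not (X and not X))):
    F ((not W and Y) or not (X and not X)): α-rule — add F (not W and Y), F not (X and not X).
    F not (X and not X): α-rule — add T X, T not X.
    × closes — contains both X and not X.
  branch 2 (add F (not Y iff (W or Z)), T ((not W and Y) or not (X and not X))):
    T (W implies not X): β-rule — branch into F W  //  T not X.
      branch 2.1 (add F W):
        × closes — contains both W and not W.
      branch 2.2 (add T not X):
        F (not Y iff (W or Z)): β-rule — branch into T not Y, F (W or Z)  //  F not Y, T (W or Z).
          branch 2.2.1 (add T not Y, F (W or Z)):
            × closes — contains both Y and not Y.
          branch 2.2.2 (add F not Y, T (W or Z)):
            T ((not W and Y) or not (X and not X)): β-rule — branch into T (not W and Y)  //  T not (X and not X).
              branch 2.2.2.1 (add T (not W and Y)):
                T (not W and Y): α-rule — add T not W, T Y.
                × closes — contains both W and not W.
              branch 2.2.2.2 (add T not (X and not X)):
                T (W or Z): β-rule — branch into T W  //  T Z.
                  branch 2.2.2.2.1 (add T W):
                    T not (X and not X): β-rule — branch into F X  //  F not X.
                      branch 2.2.2.2.1.1 (add F X):
                        ○ open, literals {W=1, X=0, Y=1}.
                      branch 2.2.2.2.1.2 (add F not X):
                        × closes — contains both X and not X.
                  branch 2.2.2.2.2 (add T Z):
                    T not (X and not X): β-rule — branch into F X  //  F not X.
                      branch 2.2.2.2.2.1 (add F X):
                        ○ open, literals {W=1, X=0, Y=1, Z=1}.
                      branch 2.2.2.2.2.2 (add F not X):
                        × closes — contains both X and not X.
6 branches closed, 2 open.
Each open branch fixes some atoms; the unmentioned ones are free. Counting distinct full assignments: branch {W=1, X=0, Y=1} (Z) contributes 2 new; branch {W=1, X=0, Y=1, Z=1} (none free) contributes 0 new. Total: 2.

2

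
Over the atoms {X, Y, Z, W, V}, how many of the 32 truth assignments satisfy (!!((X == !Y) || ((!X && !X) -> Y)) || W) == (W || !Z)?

Initial set: {((!!((X == !Y) || ((!X && !X) -> Y)) || W) == (W || !Z))}.
((!!((X == !Y) || ((!X && !X) -> Y)) || W) == (W || !Z)): β-rule — branch into (!!((X == !Y) || ((!X && !X) -> Y)) || W), (W || !Z)  //  !(!!((X == !Y) || ((!X && !X) -> Y)) || W), !(W || !Z).
  branch 1 (add (!!((X == !Y) || ((!X && !X) -> Y)) || W), (W || !Z)):
    (!!((X == !Y) || ((!X && !X) -> Y)) || W): β-rule — branch into !!((X == !Y) || ((!X && !X) -> Y))  //  W.
      branch 1.1 (add !!((X == !Y) || ((!X && !X) -> Y))):
        !!((X == !Y) || ((!X && !X) -> Y)): drop double negation, giving ((X == !Y) || ((!X && !X) -> Y)).
        (W || !Z): β-rule — branch into W  //  !Z.
          branch 1.1.1 (add W):
            ((X == !Y) || ((!X && !X) -> Y)): β-rule — branch into (X == !Y)  //  ((!X && !X) -> Y).
              branch 1.1.1.1 (add (X == !Y)):
                (X == !Y): β-rule — branch into X, !Y  //  !X, !!Y.
                  branch 1.1.1.1.1 (add X, !Y):
                    ○ open, literals {W=true, X=true, Y=false}.
                  branch 1.1.1.1.2 (add !X, !!Y):
                    ○ open, literals {W=true, X=false, Y=true}.
              branch 1.1.1.2 (add ((!X && !X) -> Y)):
                ((!X && !X) -> Y): β-rule — branch into !(!X && !X)  //  Y.
                  branch 1.1.1.2.1 (add !(!X && !X)):
                    !(!X && !X): β-rule — branch into !!X  //  !!X.
                      branch 1.1.1.2.1.1 (add !!X):
                        ○ open, literals {W=true, X=true}.
                      branch 1.1.1.2.1.2 (add !!X):
                        ○ open, literals {W=true, X=true}.
                  branch 1.1.1.2.2 (add Y):
                    ○ open, literals {W=true, Y=true}.
          branch 1.1.2 (add !Z):
            ((X == !Y) || ((!X && !X) -> Y)): β-rule — branch into (X == !Y)  //  ((!X && !X) -> Y).
              branch 1.1.2.1 (add (X == !Y)):
                (X == !Y): β-rule — branch into X, !Y  //  !X, !!Y.
                  branch 1.1.2.1.1 (add X, !Y):
                    ○ open, literals {X=true, Y=false, Z=false}.
                  branch 1.1.2.1.2 (add !X, !!Y):
                    ○ open, literals {X=false, Y=true, Z=false}.
              branch 1.1.2.2 (add ((!X && !X) -> Y)):
                ((!X && !X) -> Y): β-rule — branch into !(!X && !X)  //  Y.
                  branch 1.1.2.2.1 (add !(!X && !X)):
                    !(!X && !X): β-rule — branch into !!X  //  !!X.
                      branch 1.1.2.2.1.1 (add !!X):
                        ○ open, literals {X=true, Z=false}.
                      branch 1.1.2.2.1.2 (add !!X):
                        ○ open, literals {X=true, Z=false}.
                  branch 1.1.2.2.2 (add Y):
                    ○ open, literals {Y=true, Z=false}.
      branch 1.2 (add W):
        (W || !Z): β-rule — branch into W  //  !Z.
          branch 1.2.1 (add W):
            ○ open, literals {W=true}.
          branch 1.2.2 (add !Z):
            ○ open, literals {W=true, Z=false}.
  branch 2 (add !(!!((X == !Y) || ((!X && !X) -> Y)) || W), !(W || !Z)):
    !(!!((X == !Y) || ((!X && !X) -> Y)) || W): α-rule — add !!!((X == !Y) || ((!X && !X) -> Y)), !W.
    !(W || !Z): α-rule — add !W, !!Z.
    !!!((X == !Y) || ((!X && !X) -> Y)): drop double negation, giving !((X == !Y) || ((!X && !X) -> Y)).
    !((X == !Y) || ((!X && !X) -> Y)): α-rule — add !(X == !Y), !((!X && !X) -> Y).
    !((!X && !X) -> Y): α-rule — add (!X && !X), !Y.
    (!X && !X): α-rule — add !X, !X.
    !(X == !Y): β-rule — branch into X, !!Y  //  !X, !Y.
      branch 2.1 (add X, !!Y):
        × closes — contains both X and !X.
      branch 2.2 (add !X, !Y):
        ○ open, literals {W=false, X=false, Y=false, Z=true}.
1 branch closed, 13 open.
Each open branch fixes some atoms; the unmentioned ones are free. Counting distinct full assignments: branch {W=true, X=true, Y=false} (Z, V) contributes 4 new; branch {W=true, X=false, Y=true} (Z, V) contributes 4 new; branch {W=true, X=true} (Y, Z, V) contributes 4 new; branch {W=true, X=true} (Y, Z, V) contributes 0 new; branch {W=true, Y=true} (X, Z, V) contributes 0 new; branch {X=true, Y=false, Z=false} (W, V) contributes 2 new; branch {X=false, Y=true, Z=false} (W, V) contributes 2 new; branch {X=true, Z=false} (Y, W, V) contributes 2 new; branch {X=true, Z=false} (Y, W, V) contributes 0 new; branch {Y=true, Z=false} (X, W, V) contributes 0 new; branch {W=true} (X, Y, Z, V) contributes 4 new; branch {W=true, Z=false} (X, Y, V) contributes 0 new; branch {W=false, X=false, Y=false, Z=true} (V) contributes 2 new. Total: 24.

24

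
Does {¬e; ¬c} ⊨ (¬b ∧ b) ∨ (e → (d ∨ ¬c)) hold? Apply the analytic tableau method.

Initial set: {¬e; ¬c; ¬((¬b ∧ b) ∨ (e → (d ∨ ¬c)))}.
¬((¬b ∧ b) ∨ (e → (d ∨ ¬c))): α-rule — add ¬(¬b ∧ b), ¬(e → (d ∨ ¬c)).
¬(e → (d ∨ ¬c)): α-rule — add e, ¬(d ∨ ¬c).
× closes — contains both e and ¬e.
All 1 branch closes.
Every branch closed, so the premises entail the conclusion.

Yes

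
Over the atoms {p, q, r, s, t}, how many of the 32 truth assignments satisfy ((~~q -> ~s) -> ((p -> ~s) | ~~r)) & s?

Initial set: {(((~~q -> ~s) -> ((p -> ~s) | ~~r)) & s)}.
(((~~q -> ~s) -> ((p -> ~s) | ~~r)) & s): α-rule — add ((~~q -> ~s) -> ((p -> ~s) | ~~r)), s.
((~~q -> ~s) -> ((p -> ~s) | ~~r)): β-rule — branch into ~(~~q -> ~s)  //  ((p -> ~s) | ~~r).
  branch 1 (add ~(~~q -> ~s)):
    ~(~~q -> ~s): α-rule — add ~~q, ~~s.
    ~~q: drop double negation, giving q.
    ○ open, literals {q=true, s=true}.
  branch 2 (add ((p -> ~s) | ~~r)):
    ((p -> ~s) | ~~r): β-rule — branch into (p -> ~s)  //  ~~r.
      branch 2.1 (add (p -> ~s)):
        (p -> ~s): β-rule — branch into ~p  //  ~s.
          branch 2.1.1 (add ~p):
            ○ open, literals {p=false, s=true}.
          branch 2.1.2 (add ~s):
            × closes — contains both s and ~s.
      branch 2.2 (add ~~r):
        ~~r: drop double negation, giving r.
        ○ open, literals {r=true, s=true}.
1 branch closed, 3 open.
Each open branch fixes some atoms; the unmentioned ones are free. Counting distinct full assignments: branch {q=true, s=true} (p, r, t) contributes 8 new; branch {p=false, s=true} (q, r, t) contributes 4 new; branch {r=true, s=true} (p, q, t) contributes 2 new. Total: 14.

14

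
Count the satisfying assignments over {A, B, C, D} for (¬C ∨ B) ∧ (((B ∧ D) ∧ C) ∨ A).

Initial set: {((¬C ∨ B) ∧ (((B ∧ D) ∧ C) ∨ A))}.
((¬C ∨ B) ∧ (((B ∧ D) ∧ C) ∨ A)): α-rule — add (¬C ∨ B), (((B ∧ D) ∧ C) ∨ A).
(¬C ∨ B): β-rule — branch into ¬C  //  B.
  branch 1 (add ¬C):
    (((B ∧ D) ∧ C) ∨ A): β-rule — branch into ((B ∧ D) ∧ C)  //  A.
      branch 1.1 (add ((B ∧ D) ∧ C)):
        ((B ∧ D) ∧ C): α-rule — add (B ∧ D), C.
        × closes — contains both C and ¬C.
      branch 1.2 (add A):
        ○ open, literals {A=1, C=0}.
  branch 2 (add B):
    (((B ∧ D) ∧ C) ∨ A): β-rule — branch into ((B ∧ D) ∧ C)  //  A.
      branch 2.1 (add ((B ∧ D) ∧ C)):
        ((B ∧ D) ∧ C): α-rule — add (B ∧ D), C.
        (B ∧ D): α-rule — add B, D.
        ○ open, literals {B=1, C=1, D=1}.
      branch 2.2 (add A):
        ○ open, literals {A=1, B=1}.
1 branch closed, 3 open.
Each open branch fixes some atoms; the unmentioned ones are free. Counting distinct full assignments: branch {A=1, C=0} (B, D) contributes 4 new; branch {B=1, C=1, D=1} (A) contributes 2 new; branch {A=1, B=1} (C, D) contributes 1 new. Total: 7.

7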